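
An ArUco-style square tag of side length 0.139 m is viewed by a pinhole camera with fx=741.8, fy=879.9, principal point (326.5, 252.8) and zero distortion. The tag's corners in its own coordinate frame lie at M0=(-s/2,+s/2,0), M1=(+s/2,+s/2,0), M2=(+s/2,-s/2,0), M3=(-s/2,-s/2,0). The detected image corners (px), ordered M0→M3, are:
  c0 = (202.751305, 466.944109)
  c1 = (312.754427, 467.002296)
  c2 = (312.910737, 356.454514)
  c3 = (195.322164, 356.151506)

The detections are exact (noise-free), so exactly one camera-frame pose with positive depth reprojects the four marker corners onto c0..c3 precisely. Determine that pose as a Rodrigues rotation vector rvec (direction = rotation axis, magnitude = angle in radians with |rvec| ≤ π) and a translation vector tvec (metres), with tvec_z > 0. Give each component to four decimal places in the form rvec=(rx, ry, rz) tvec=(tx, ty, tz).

rvec=(0.4502, -0.0127, 0.0068) tvec=(-0.0862, 0.1658, 0.9082)

Intrinsics K: fx=741.8, fy=879.9, cx=326.5, cy=252.8
Marker side s = 0.139 m; corners in marker frame (Z=0):
  M0 = (-0.0695, +0.0695, 0)
  M1 = (+0.0695, +0.0695, 0)
  M2 = (+0.0695, -0.0695, 0)
  M3 = (-0.0695, -0.0695, 0)
Detected image corners:
  c0 = (202.751305, 466.944109) px
  c1 = (312.754427, 467.002296) px
  c2 = (312.910737, 356.454514) px
  c3 = (195.322164, 356.151506) px
Planar DLT: solve 8×8 A·h = b for H (H[2,2]=1):
  H  [+821.63975 +148.74404 +256.05504]
  H  [+7.49930 +993.39236 +413.48062]
  H  [+0.01513 +0.47907 +1.00000]
B = K⁻¹H; ‖b₁‖=1.101081, ‖b₂‖=1.101081; λ = 2/(‖b₁‖+‖b₂‖) = 0.908199, sign → tz>0 ⇒ λ=+0.908199
r₁ = λ·B[:,0] = (+0.99990,+0.00379,+0.01374); r₂ = λ·B[:,1] = (-0.00939,+0.90034,+0.43509)
r₃ = r₁×r₂ = (-0.01072,-0.43518,+0.90028); SVD([r₁ r₂ r₃]) → R = UVᵀ:
  R  [+0.99990 -0.00939 -0.01072]
  R  [+0.00379 +0.90034 -0.43518]
  R  [+0.01374 +0.43509 +0.90028]
t = (-0.08625, +0.16585, +0.90820) m
tr R = 2.800515; θ = arccos((tr R − 1)/2) = 0.450436 rad = 25.808°
axis k = ((R−Rᵀ)₃₂, (R−Rᵀ)₁₃, (R−Rᵀ)₂₁) / (2 sinθ) = (+0.999490, -0.028101, +0.015144)
rvec = θ·k = (+0.450206, -0.012658, +0.006822)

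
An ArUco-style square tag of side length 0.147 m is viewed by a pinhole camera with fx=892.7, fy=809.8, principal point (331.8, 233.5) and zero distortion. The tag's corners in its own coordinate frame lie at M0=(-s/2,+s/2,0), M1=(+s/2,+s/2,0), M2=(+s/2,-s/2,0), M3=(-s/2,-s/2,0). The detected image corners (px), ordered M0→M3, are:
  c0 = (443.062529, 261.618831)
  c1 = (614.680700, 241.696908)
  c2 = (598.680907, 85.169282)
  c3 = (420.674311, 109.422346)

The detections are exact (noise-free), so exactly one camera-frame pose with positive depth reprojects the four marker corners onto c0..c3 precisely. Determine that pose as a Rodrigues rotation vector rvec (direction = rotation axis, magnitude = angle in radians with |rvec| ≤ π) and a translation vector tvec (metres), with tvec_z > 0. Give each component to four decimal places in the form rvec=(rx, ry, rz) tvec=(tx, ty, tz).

rvec=(0.2110, 0.1020, -0.1444) tvec=(0.1584, -0.0537, 0.7576)

Intrinsics K: fx=892.7, fy=809.8, cx=331.8, cy=233.5
Marker side s = 0.147 m; corners in marker frame (Z=0):
  M0 = (-0.0735, +0.0735, 0)
  M1 = (+0.0735, +0.0735, 0)
  M2 = (+0.0735, -0.0735, 0)
  M3 = (-0.0735, -0.0735, 0)
Detected image corners:
  c0 = (443.062529, 261.618831) px
  c1 = (614.680700, 241.696908) px
  c2 = (598.680907, 85.169282) px
  c3 = (420.674311, 109.422346) px
Planar DLT: solve 8×8 A·h = b for H (H[2,2]=1):
  H  [+1109.37964 +268.62581 +518.47954]
  H  [-176.64497 +1096.22082 +176.10646]
  H  [-0.15290 +0.26539 +1.00000]
B = K⁻¹H; ‖b₁‖=1.320042, ‖b₂‖=1.320042; λ = 2/(‖b₁‖+‖b₂‖) = 0.757552, sign → tz>0 ⇒ λ=+0.757552
r₁ = λ·B[:,0] = (+0.98448,-0.13185,-0.11583); r₂ = λ·B[:,1] = (+0.15323,+0.96752,+0.20105)
r₃ = r₁×r₂ = (+0.08556,-0.21567,+0.97271); SVD([r₁ r₂ r₃]) → R = UVᵀ:
  R  [+0.98448 +0.15323 +0.08556]
  R  [-0.13185 +0.96752 -0.21567]
  R  [-0.11583 +0.20105 +0.97271]
t = (+0.15842, -0.05369, +0.75755) m
tr R = 2.924712; θ = arccos((tr R − 1)/2) = 0.275256 rad = 15.771°
axis k = ((R−Rᵀ)₃₂, (R−Rᵀ)₁₃, (R−Rᵀ)₂₁) / (2 sinθ) = (+0.766616, +0.370480, -0.524447)
rvec = θ·k = (+0.211015, +0.101977, -0.144357)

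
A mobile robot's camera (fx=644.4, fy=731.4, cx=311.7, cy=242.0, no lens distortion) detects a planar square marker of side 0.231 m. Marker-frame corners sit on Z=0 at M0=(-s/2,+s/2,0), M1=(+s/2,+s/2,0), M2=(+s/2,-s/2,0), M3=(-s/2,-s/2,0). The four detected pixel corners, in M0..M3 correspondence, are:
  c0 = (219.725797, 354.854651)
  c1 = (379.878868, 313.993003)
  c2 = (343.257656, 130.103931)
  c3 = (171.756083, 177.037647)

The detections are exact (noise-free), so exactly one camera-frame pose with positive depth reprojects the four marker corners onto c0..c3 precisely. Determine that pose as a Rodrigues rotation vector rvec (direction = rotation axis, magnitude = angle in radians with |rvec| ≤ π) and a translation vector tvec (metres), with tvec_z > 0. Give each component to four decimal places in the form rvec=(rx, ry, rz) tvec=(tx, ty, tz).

Intrinsics K: fx=644.4, fy=731.4, cx=311.7, cy=242.0
Marker side s = 0.231 m; corners in marker frame (Z=0):
  M0 = (-0.1155, +0.1155, 0)
  M1 = (+0.1155, +0.1155, 0)
  M2 = (+0.1155, -0.1155, 0)
  M3 = (-0.1155, -0.1155, 0)
Detected image corners:
  c0 = (219.725797, 354.854651) px
  c1 = (379.878868, 313.993003) px
  c2 = (343.257656, 130.103931) px
  c3 = (171.756083, 177.037647) px
Planar DLT: solve 8×8 A·h = b for H (H[2,2]=1):
  H  [+697.70660 +270.76213 +278.75906]
  H  [-206.43011 +859.39850 +247.45104]
  H  [-0.06915 +0.31390 +1.00000]
B = K⁻¹H; ‖b₁‖=1.147994, ‖b₂‖=1.147994; λ = 2/(‖b₁‖+‖b₂‖) = 0.871084, sign → tz>0 ⇒ λ=+0.871084
r₁ = λ·B[:,0] = (+0.97228,-0.22592,-0.06024); r₂ = λ·B[:,1] = (+0.23375,+0.93306,+0.27343)
r₃ = r₁×r₂ = (-0.00557,-0.27993,+0.96000); SVD([r₁ r₂ r₃]) → R = UVᵀ:
  R  [+0.97228 +0.23375 -0.00557]
  R  [-0.22592 +0.93306 -0.27993]
  R  [-0.06024 +0.27343 +0.96000]
t = (-0.04453, +0.00649, +0.87108) m
tr R = 2.865342; θ = arccos((tr R − 1)/2) = 0.369048 rad = 21.145°
axis k = ((R−Rᵀ)₃₂, (R−Rᵀ)₁₃, (R−Rᵀ)₂₁) / (2 sinθ) = (+0.767008, +0.075779, -0.637147)
rvec = θ·k = (+0.283063, +0.027966, -0.235138)

rvec=(0.2831, 0.0280, -0.2351) tvec=(-0.0445, 0.0065, 0.8711)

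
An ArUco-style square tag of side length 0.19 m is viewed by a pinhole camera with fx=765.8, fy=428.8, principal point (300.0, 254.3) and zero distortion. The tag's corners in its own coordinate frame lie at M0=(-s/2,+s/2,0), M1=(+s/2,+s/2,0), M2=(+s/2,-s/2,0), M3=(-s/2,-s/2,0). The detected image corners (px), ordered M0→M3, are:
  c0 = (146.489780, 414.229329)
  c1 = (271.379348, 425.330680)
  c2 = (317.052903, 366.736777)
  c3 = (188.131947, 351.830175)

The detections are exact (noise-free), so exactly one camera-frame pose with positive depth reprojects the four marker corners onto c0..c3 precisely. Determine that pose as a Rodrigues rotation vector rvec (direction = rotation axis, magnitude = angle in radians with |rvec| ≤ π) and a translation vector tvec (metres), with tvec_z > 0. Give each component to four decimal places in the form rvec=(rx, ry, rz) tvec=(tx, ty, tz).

rvec=(0.3397, -0.2558, 0.3236) tvec=(-0.0963, 0.3437, 1.0826)

Intrinsics K: fx=765.8, fy=428.8, cx=300.0, cy=254.3
Marker side s = 0.19 m; corners in marker frame (Z=0):
  M0 = (-0.0950, +0.0950, 0)
  M1 = (+0.0950, +0.0950, 0)
  M2 = (+0.0950, -0.0950, 0)
  M3 = (-0.0950, -0.0950, 0)
Detected image corners:
  c0 = (146.489780, 414.229329) px
  c1 = (271.379348, 425.330680) px
  c2 = (317.052903, 366.736777) px
  c3 = (188.131947, 351.830175) px
Planar DLT: solve 8×8 A·h = b for H (H[2,2]=1):
  H  [+731.07121 -169.65769 +231.87720]
  H  [+175.23422 +420.09309 +390.45358]
  H  [+0.27479 +0.26173 +1.00000]
B = K⁻¹H; ‖b₁‖=0.923736, ‖b₂‖=0.923736; λ = 2/(‖b₁‖+‖b₂‖) = 1.082561, sign → tz>0 ⇒ λ=+1.082561
r₁ = λ·B[:,0] = (+0.91693,+0.26598,+0.29748); r₂ = λ·B[:,1] = (-0.35083,+0.89255,+0.28334)
r₃ = r₁×r₂ = (-0.19015,-0.36417,+0.91172); SVD([r₁ r₂ r₃]) → R = UVᵀ:
  R  [+0.91693 -0.35083 -0.19015]
  R  [+0.26598 +0.89255 -0.36417]
  R  [+0.29748 +0.28334 +0.91172]
t = (-0.09630, +0.34374, +1.08256) m
tr R = 2.721190; θ = arccos((tr R − 1)/2) = 0.534359 rad = 30.617°
axis k = ((R−Rᵀ)₃₂, (R−Rᵀ)₁₃, (R−Rᵀ)₂₁) / (2 sinθ) = (+0.635693, -0.478741, +0.605559)
rvec = θ·k = (+0.339688, -0.255820, +0.323586)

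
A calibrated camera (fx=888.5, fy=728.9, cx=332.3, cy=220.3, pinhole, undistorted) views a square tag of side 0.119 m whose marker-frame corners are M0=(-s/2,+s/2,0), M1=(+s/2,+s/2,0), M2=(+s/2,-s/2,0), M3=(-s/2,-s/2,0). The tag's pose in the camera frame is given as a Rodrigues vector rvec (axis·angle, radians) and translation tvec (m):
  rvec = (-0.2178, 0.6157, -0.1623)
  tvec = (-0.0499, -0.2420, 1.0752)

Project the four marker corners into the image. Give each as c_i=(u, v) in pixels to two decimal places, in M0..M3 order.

Intrinsics K: fx=888.5, fy=728.9, cx=332.3, cy=220.3
Marker side s = 0.119 m; corners in marker frame (Z=0):
  M0 = (-0.0595, +0.0595, 0)
  M1 = (+0.0595, +0.0595, 0)
  M2 = (+0.0595, -0.0595, 0)
  M3 = (-0.0595, -0.0595, 0)
rvec = (-0.2178, 0.6157, -0.1623), |rvec| = θ = 0.67295 rad = 38.557°
Rodrigues: sinθ=0.62330, 1−cosθ=0.21802; R = I + sinθ·[k]× + (1−cosθ)·[k]×²:
    [+0.80482 +0.08577 +0.58729]
    [-0.21488 +0.96448 +0.15362]
    [-0.55325 -0.24984 +0.79467]
t = (-0.0499, -0.2420, 1.0752) m
M0: Pc = R·M0+t = (-0.09268, -0.17183, +1.09325); u = 888.5·(-0.09268)/1.09325 + 332.3 = 256.9748, v = 728.9·(-0.17183)/1.09325 + 220.3 = 105.7380
M1: Pc = R·M1+t = (+0.00309, -0.19740, +1.02742); u = 888.5·(+0.00309)/1.02742 + 332.3 = 334.9722, v = 728.9·(-0.19740)/1.02742 + 220.3 = 80.2555
M2: Pc = R·M2+t = (-0.00712, -0.31217, +1.05715); u = 888.5·(-0.00712)/1.05715 + 332.3 = 326.3190, v = 728.9·(-0.31217)/1.05715 + 220.3 = 5.0581
M3: Pc = R·M3+t = (-0.10289, -0.28660, +1.12298); u = 888.5·(-0.10289)/1.12298 + 332.3 = 250.8938, v = 728.9·(-0.28660)/1.12298 + 220.3 = 34.2745

c0=(256.97, 105.74) c1=(334.97, 80.26) c2=(326.32, 5.06) c3=(250.89, 34.27)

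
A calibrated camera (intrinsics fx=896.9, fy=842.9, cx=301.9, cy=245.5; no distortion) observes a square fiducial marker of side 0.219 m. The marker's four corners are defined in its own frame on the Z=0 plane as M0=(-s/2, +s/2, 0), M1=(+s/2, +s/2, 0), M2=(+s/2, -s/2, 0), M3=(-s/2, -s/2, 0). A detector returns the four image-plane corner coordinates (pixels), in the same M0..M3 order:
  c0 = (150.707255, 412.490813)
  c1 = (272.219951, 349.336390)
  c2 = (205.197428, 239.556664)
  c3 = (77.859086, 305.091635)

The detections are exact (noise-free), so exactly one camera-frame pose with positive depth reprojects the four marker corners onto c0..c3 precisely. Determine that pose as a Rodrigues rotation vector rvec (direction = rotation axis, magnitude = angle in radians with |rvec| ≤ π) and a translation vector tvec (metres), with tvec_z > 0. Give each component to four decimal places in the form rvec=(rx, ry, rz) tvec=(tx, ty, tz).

rvec=(0.2725, -0.0987, -0.4952) tvec=(-0.1929, 0.1356, 1.3897)

Intrinsics K: fx=896.9, fy=842.9, cx=301.9, cy=245.5
Marker side s = 0.219 m; corners in marker frame (Z=0):
  M0 = (-0.1095, +0.1095, 0)
  M1 = (+0.1095, +0.1095, 0)
  M2 = (+0.1095, -0.1095, 0)
  M3 = (-0.1095, -0.1095, 0)
Detected image corners:
  c0 = (150.707255, 412.490813) px
  c1 = (272.219951, 349.336390) px
  c2 = (205.197428, 239.556664) px
  c3 = (77.859086, 305.091635) px
Planar DLT: solve 8×8 A·h = b for H (H[2,2]=1):
  H  [+571.37715 +355.06579 +177.40745]
  H  [-287.17840 +562.02205 +327.75305]
  H  [+0.01994 +0.20258 +1.00000]
B = K⁻¹H; ‖b₁‖=0.719585, ‖b₂‖=0.719585; λ = 2/(‖b₁‖+‖b₂‖) = 1.389689, sign → tz>0 ⇒ λ=+1.389689
r₁ = λ·B[:,0] = (+0.87599,-0.48154,+0.02771); r₂ = λ·B[:,1] = (+0.45539,+0.84461,+0.28153)
r₃ = r₁×r₂ = (-0.15897,-0.23400,+0.95915); SVD([r₁ r₂ r₃]) → R = UVᵀ:
  R  [+0.87599 +0.45539 -0.15897]
  R  [-0.48154 +0.84461 -0.23400]
  R  [+0.02771 +0.28153 +0.95915]
t = (-0.19289, +0.13561, +1.38969) m
tr R = 2.679746; θ = arccos((tr R − 1)/2) = 0.573747 rad = 32.873°
axis k = ((R−Rᵀ)₃₂, (R−Rᵀ)₁₃, (R−Rᵀ)₂₁) / (2 sinθ) = (+0.474892, -0.171966, -0.863079)
rvec = θ·k = (+0.272468, -0.098665, -0.495189)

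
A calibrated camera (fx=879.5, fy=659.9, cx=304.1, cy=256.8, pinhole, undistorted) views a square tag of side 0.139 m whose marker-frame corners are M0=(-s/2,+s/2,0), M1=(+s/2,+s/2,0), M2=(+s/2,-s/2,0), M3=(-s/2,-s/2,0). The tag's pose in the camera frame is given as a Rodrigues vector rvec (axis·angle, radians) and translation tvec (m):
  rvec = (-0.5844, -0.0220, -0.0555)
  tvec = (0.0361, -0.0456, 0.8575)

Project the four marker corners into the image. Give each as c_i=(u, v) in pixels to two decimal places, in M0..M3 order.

Intrinsics K: fx=879.5, fy=659.9, cx=304.1, cy=256.8
Marker side s = 0.139 m; corners in marker frame (Z=0):
  M0 = (-0.0695, +0.0695, 0)
  M1 = (+0.0695, +0.0695, 0)
  M2 = (+0.0695, -0.0695, 0)
  M3 = (-0.0695, -0.0695, 0)
rvec = (-0.5844, -0.0220, -0.0555), |rvec| = θ = 0.58744 rad = 33.658°
Rodrigues: sinθ=0.55423, 1−cosθ=0.16764; R = I + sinθ·[k]× + (1−cosθ)·[k]×²:
    [+0.99827 +0.05861 -0.00500]
    [-0.04612 +0.83260 +0.55196]
    [+0.03651 -0.55077 +0.83386]
t = (0.0361, -0.0456, 0.8575) m
M0: Pc = R·M0+t = (-0.02921, +0.01547, +0.81668); u = 879.5·(-0.02921)/0.81668 + 304.1 = 272.6472, v = 659.9·(+0.01547)/0.81668 + 256.8 = 269.3006
M1: Pc = R·M1+t = (+0.10955, +0.00906, +0.82176); u = 879.5·(+0.10955)/0.82176 + 304.1 = 421.3507, v = 659.9·(+0.00906)/0.82176 + 256.8 = 264.0757
M2: Pc = R·M2+t = (+0.10141, -0.10667, +0.89832); u = 879.5·(+0.10141)/0.89832 + 304.1 = 403.3823, v = 659.9·(-0.10667)/0.89832 + 256.8 = 178.4402
M3: Pc = R·M3+t = (-0.03735, -0.10026, +0.89324); u = 879.5·(-0.03735)/0.89324 + 304.1 = 267.3217, v = 659.9·(-0.10026)/0.89324 + 256.8 = 182.7306

c0=(272.65, 269.30) c1=(421.35, 264.08) c2=(403.38, 178.44) c3=(267.32, 182.73)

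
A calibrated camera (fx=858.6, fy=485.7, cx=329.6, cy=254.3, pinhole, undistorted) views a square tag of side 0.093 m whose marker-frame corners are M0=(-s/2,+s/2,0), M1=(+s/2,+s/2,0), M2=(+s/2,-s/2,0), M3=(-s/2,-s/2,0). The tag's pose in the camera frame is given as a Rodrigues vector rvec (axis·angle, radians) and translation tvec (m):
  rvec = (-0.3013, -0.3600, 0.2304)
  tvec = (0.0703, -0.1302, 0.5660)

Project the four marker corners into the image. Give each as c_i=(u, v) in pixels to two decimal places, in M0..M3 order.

Intrinsics K: fx=858.6, fy=485.7, cx=329.6, cy=254.3
Marker side s = 0.093 m; corners in marker frame (Z=0):
  M0 = (-0.0465, +0.0465, 0)
  M1 = (+0.0465, +0.0465, 0)
  M2 = (+0.0465, -0.0465, 0)
  M3 = (-0.0465, -0.0465, 0)
rvec = (-0.3013, -0.3600, 0.2304), |rvec| = θ = 0.52294 rad = 29.962°
Rodrigues: sinθ=0.49943, 1−cosθ=0.13365; R = I + sinθ·[k]× + (1−cosθ)·[k]×²:
    [+0.91072 -0.16703 -0.37774]
    [+0.27305 +0.92969 +0.24722]
    [+0.30989 -0.32829 +0.89230]
t = (0.0703, -0.1302, 0.5660) m
M0: Pc = R·M0+t = (+0.02018, -0.09967, +0.53632); u = 858.6·(+0.02018)/0.53632 + 329.6 = 361.9133, v = 485.7·(-0.09967)/0.53632 + 254.3 = 164.0415
M1: Pc = R·M1+t = (+0.10488, -0.07427, +0.56514); u = 858.6·(+0.10488)/0.56514 + 329.6 = 488.9420, v = 485.7·(-0.07427)/0.56514 + 254.3 = 190.4683
M2: Pc = R·M2+t = (+0.12042, -0.16073, +0.59568); u = 858.6·(+0.12042)/0.59568 + 329.6 = 503.1656, v = 485.7·(-0.16073)/0.59568 + 254.3 = 123.2413
M3: Pc = R·M3+t = (+0.03572, -0.18613, +0.56686); u = 858.6·(+0.03572)/0.56686 + 329.6 = 383.7018, v = 485.7·(-0.18613)/0.56686 + 254.3 = 94.8200

c0=(361.91, 164.04) c1=(488.94, 190.47) c2=(503.17, 123.24) c3=(383.70, 94.82)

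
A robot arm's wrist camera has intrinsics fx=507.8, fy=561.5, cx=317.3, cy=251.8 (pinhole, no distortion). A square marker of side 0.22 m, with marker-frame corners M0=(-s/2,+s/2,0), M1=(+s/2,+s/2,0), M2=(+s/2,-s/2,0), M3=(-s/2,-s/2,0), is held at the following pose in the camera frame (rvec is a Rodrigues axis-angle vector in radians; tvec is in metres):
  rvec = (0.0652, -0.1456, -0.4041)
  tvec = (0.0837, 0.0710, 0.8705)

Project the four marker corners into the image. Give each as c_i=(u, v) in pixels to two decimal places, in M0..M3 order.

c0=(332.68, 391.44) c1=(445.72, 332.35) c2=(399.27, 204.60) c3=(281.98, 260.86)

Intrinsics K: fx=507.8, fy=561.5, cx=317.3, cy=251.8
Marker side s = 0.22 m; corners in marker frame (Z=0):
  M0 = (-0.1100, +0.1100, 0)
  M1 = (+0.1100, +0.1100, 0)
  M2 = (+0.1100, -0.1100, 0)
  M3 = (-0.1100, -0.1100, 0)
rvec = (0.0652, -0.1456, -0.4041), |rvec| = θ = 0.43445 rad = 24.892°
Rodrigues: sinθ=0.42091, 1−cosθ=0.09290; R = I + sinθ·[k]× + (1−cosθ)·[k]×²:
    [+0.90919 +0.38683 -0.15403]
    [-0.39618 +0.91754 -0.03421]
    [+0.12810 +0.09213 +0.98747]
t = (0.0837, 0.0710, 0.8705) m
M0: Pc = R·M0+t = (+0.02624, +0.21551, +0.86654); u = 507.8·(+0.02624)/0.86654 + 317.3 = 332.6771, v = 561.5·(+0.21551)/0.86654 + 251.8 = 391.4446
M1: Pc = R·M1+t = (+0.22626, +0.12835, +0.89472); u = 507.8·(+0.22626)/0.89472 + 317.3 = 445.7154, v = 561.5·(+0.12835)/0.89472 + 251.8 = 332.3478
M2: Pc = R·M2+t = (+0.14116, -0.07351, +0.87446); u = 507.8·(+0.14116)/0.87446 + 317.3 = 399.2718, v = 561.5·(-0.07351)/0.87446 + 251.8 = 204.5991
M3: Pc = R·M3+t = (-0.05886, +0.01365, +0.84628); u = 507.8·(-0.05886)/0.84628 + 317.3 = 281.9797, v = 561.5·(+0.01365)/0.84628 + 251.8 = 260.8573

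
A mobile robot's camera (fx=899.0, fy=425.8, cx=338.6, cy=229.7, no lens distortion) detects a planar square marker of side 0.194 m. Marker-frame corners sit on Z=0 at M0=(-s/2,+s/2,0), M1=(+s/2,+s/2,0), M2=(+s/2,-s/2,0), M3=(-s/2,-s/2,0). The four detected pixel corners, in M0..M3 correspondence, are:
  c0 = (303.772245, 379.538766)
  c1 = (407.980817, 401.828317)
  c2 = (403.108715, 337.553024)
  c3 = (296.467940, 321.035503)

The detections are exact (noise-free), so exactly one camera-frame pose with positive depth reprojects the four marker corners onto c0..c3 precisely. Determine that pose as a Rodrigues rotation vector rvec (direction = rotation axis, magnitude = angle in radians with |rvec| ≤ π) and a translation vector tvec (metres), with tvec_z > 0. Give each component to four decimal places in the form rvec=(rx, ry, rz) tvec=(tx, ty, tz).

Intrinsics K: fx=899.0, fy=425.8, cx=338.6, cy=229.7
Marker side s = 0.194 m; corners in marker frame (Z=0):
  M0 = (-0.0970, +0.0970, 0)
  M1 = (+0.0970, +0.0970, 0)
  M2 = (+0.0970, -0.0970, 0)
  M3 = (-0.0970, -0.0970, 0)
Detected image corners:
  c0 = (303.772245, 379.538766) px
  c1 = (407.980817, 401.828317) px
  c2 = (403.108715, 337.553024) px
  c3 = (296.467940, 321.035503) px
Planar DLT: solve 8×8 A·h = b for H (H[2,2]=1):
  H  [+355.64448 +84.50388 +350.15668]
  H  [-91.26344 +369.54079 +359.93383]
  H  [-0.53195 +0.14964 +1.00000]
B = K⁻¹H; ‖b₁‖=0.802131, ‖b₂‖=0.802131; λ = 2/(‖b₁‖+‖b₂‖) = 1.246680, sign → tz>0 ⇒ λ=+1.246680
r₁ = λ·B[:,0] = (+0.74297,+0.09055,-0.66318); r₂ = λ·B[:,1] = (+0.04692,+0.98132,+0.18655)
r₃ = r₁×r₂ = (+0.66768,-0.16972,+0.72484); SVD([r₁ r₂ r₃]) → R = UVᵀ:
  R  [+0.74297 +0.04692 +0.66768]
  R  [+0.09055 +0.98132 -0.16972]
  R  [-0.66318 +0.18655 +0.72484]
t = (+0.01603, +0.38131, +1.24668) m
tr R = 2.449131; θ = arccos((tr R − 1)/2) = 0.760393 rad = 43.567°
axis k = ((R−Rᵀ)₃₂, (R−Rᵀ)₁₃, (R−Rᵀ)₂₁) / (2 sinθ) = (+0.258467, +0.965502, +0.031650)
rvec = θ·k = (+0.196536, +0.734160, +0.024066)

rvec=(0.1965, 0.7342, 0.0241) tvec=(0.0160, 0.3813, 1.2467)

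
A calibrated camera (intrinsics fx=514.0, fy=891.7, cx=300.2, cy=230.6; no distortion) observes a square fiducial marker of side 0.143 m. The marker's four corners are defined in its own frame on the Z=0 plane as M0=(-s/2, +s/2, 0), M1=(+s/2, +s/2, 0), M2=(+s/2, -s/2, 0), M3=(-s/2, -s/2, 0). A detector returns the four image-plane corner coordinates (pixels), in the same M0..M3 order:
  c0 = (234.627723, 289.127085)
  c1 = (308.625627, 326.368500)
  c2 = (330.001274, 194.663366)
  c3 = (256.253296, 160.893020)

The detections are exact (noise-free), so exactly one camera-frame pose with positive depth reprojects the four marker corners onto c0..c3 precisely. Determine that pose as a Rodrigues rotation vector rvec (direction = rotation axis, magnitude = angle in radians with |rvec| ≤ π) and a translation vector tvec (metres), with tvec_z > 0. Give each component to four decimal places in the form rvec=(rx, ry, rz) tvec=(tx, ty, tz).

Intrinsics K: fx=514.0, fy=891.7, cx=300.2, cy=230.6
Marker side s = 0.143 m; corners in marker frame (Z=0):
  M0 = (-0.0715, +0.0715, 0)
  M1 = (+0.0715, +0.0715, 0)
  M2 = (+0.0715, -0.0715, 0)
  M3 = (-0.0715, -0.0715, 0)
Detected image corners:
  c0 = (234.627723, 289.127085) px
  c1 = (308.625627, 326.368500) px
  c2 = (330.001274, 194.663366) px
  c3 = (256.253296, 160.893020) px
Planar DLT: solve 8×8 A·h = b for H (H[2,2]=1):
  H  [+469.42749 -170.77144 +281.99144]
  H  [+207.68442 +891.18916 +242.21520]
  H  [-0.16702 -0.07227 +1.00000]
B = K⁻¹H; ‖b₁‖=1.061085, ‖b₂‖=1.061085; λ = 2/(‖b₁‖+‖b₂‖) = 0.942431, sign → tz>0 ⇒ λ=+0.942431
r₁ = λ·B[:,0] = (+0.95264,+0.26021,-0.15740); r₂ = λ·B[:,1] = (-0.27333,+0.95950,-0.06811)
r₃ = r₁×r₂ = (+0.13331,+0.10791,+0.98518); SVD([r₁ r₂ r₃]) → R = UVᵀ:
  R  [+0.95264 -0.27333 +0.13331]
  R  [+0.26021 +0.95950 +0.10791]
  R  [-0.15740 -0.06811 +0.98518]
t = (-0.03339, +0.01228, +0.94243) m
tr R = 2.897325; θ = arccos((tr R − 1)/2) = 0.321817 rad = 18.439°
axis k = ((R−Rᵀ)₃₂, (R−Rᵀ)₁₃, (R−Rᵀ)₂₁) / (2 sinθ) = (-0.278249, +0.459561, +0.843434)
rvec = θ·k = (-0.089545, +0.147894, +0.271431)

rvec=(-0.0895, 0.1479, 0.2714) tvec=(-0.0334, 0.0123, 0.9424)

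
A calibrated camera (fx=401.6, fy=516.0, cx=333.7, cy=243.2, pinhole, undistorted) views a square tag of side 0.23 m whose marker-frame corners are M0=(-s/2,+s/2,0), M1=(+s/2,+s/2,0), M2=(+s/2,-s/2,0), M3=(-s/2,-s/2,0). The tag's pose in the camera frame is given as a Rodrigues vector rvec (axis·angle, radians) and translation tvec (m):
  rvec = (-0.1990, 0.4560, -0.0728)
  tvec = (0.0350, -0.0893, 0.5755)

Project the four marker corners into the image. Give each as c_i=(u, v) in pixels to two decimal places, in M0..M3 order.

Intrinsics K: fx=401.6, fy=516.0, cx=333.7, cy=243.2
Marker side s = 0.23 m; corners in marker frame (Z=0):
  M0 = (-0.1150, +0.1150, 0)
  M1 = (+0.1150, +0.1150, 0)
  M2 = (+0.1150, -0.1150, 0)
  M3 = (-0.1150, -0.1150, 0)
rvec = (-0.1990, 0.4560, -0.0728), |rvec| = θ = 0.50283 rad = 28.810°
Rodrigues: sinθ=0.48191, 1−cosθ=0.12378; R = I + sinθ·[k]× + (1−cosθ)·[k]×²:
    [+0.89561 +0.02535 +0.44412]
    [-0.11419 +0.97802 +0.17447]
    [-0.42993 -0.20697 +0.87882]
t = (0.0350, -0.0893, 0.5755) m
M0: Pc = R·M0+t = (-0.06508, +0.03630, +0.60114); u = 401.6·(-0.06508)/0.60114 + 333.7 = 290.2223, v = 516.0·(+0.03630)/0.60114 + 243.2 = 274.3627
M1: Pc = R·M1+t = (+0.14091, +0.01004, +0.50226); u = 401.6·(+0.14091)/0.50226 + 333.7 = 446.3705, v = 516.0·(+0.01004)/0.50226 + 243.2 = 253.5145
M2: Pc = R·M2+t = (+0.13508, -0.21490, +0.54986); u = 401.6·(+0.13508)/0.54986 + 333.7 = 432.3584, v = 516.0·(-0.21490)/0.54986 + 243.2 = 41.5289
M3: Pc = R·M3+t = (-0.07091, -0.18864, +0.64874); u = 401.6·(-0.07091)/0.64874 + 333.7 = 289.8037, v = 516.0·(-0.18864)/0.64874 + 243.2 = 93.1592

c0=(290.22, 274.36) c1=(446.37, 253.51) c2=(432.36, 41.53) c3=(289.80, 93.16)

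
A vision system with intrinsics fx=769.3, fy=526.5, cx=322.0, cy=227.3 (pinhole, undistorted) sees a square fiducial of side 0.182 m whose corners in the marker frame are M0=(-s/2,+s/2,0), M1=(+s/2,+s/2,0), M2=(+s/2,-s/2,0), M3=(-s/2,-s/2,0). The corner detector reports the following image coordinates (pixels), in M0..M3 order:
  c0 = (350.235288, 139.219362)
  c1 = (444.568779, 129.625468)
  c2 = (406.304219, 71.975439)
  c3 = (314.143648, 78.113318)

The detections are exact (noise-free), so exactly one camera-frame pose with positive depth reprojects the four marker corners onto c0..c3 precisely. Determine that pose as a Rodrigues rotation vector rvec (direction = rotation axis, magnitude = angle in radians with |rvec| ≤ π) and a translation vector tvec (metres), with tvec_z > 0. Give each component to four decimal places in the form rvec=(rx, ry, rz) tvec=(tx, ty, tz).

Intrinsics K: fx=769.3, fy=526.5, cx=322.0, cy=227.3
Marker side s = 0.182 m; corners in marker frame (Z=0):
  M0 = (-0.0910, +0.0910, 0)
  M1 = (+0.0910, +0.0910, 0)
  M2 = (+0.0910, -0.0910, 0)
  M3 = (-0.0910, -0.0910, 0)
Detected image corners:
  c0 = (350.235288, 139.219362) px
  c1 = (444.568779, 129.625468) px
  c2 = (406.304219, 71.975439) px
  c3 = (314.143648, 78.113318) px
Planar DLT: solve 8×8 A·h = b for H (H[2,2]=1):
  H  [+621.17852 +112.48469 +379.62280]
  H  [-12.88330 +300.58315 +103.97468]
  H  [+0.28765 -0.24272 +1.00000]
B = K⁻¹H; ‖b₁‖=0.759534, ‖b₂‖=0.759534; λ = 2/(‖b₁‖+‖b₂‖) = 1.316597, sign → tz>0 ⇒ λ=+1.316597
r₁ = λ·B[:,0] = (+0.90458,-0.19571,+0.37871); r₂ = λ·B[:,1] = (+0.32627,+0.88962,-0.31957)
r₃ = r₁×r₂ = (-0.27437,+0.41264,+0.86859); SVD([r₁ r₂ r₃]) → R = UVᵀ:
  R  [+0.90458 +0.32627 -0.27437]
  R  [-0.19571 +0.88962 +0.41264]
  R  [+0.37871 -0.31957 +0.86859]
t = (+0.09862, -0.30839, +1.31660) m
tr R = 2.662795; θ = arccos((tr R − 1)/2) = 0.589178 rad = 33.757°
axis k = ((R−Rᵀ)₃₂, (R−Rᵀ)₁₃, (R−Rᵀ)₂₁) / (2 sinθ) = (-0.658843, -0.587644, -0.469682)
rvec = θ·k = (-0.388176, -0.346227, -0.276726)

rvec=(-0.3882, -0.3462, -0.2767) tvec=(0.0986, -0.3084, 1.3166)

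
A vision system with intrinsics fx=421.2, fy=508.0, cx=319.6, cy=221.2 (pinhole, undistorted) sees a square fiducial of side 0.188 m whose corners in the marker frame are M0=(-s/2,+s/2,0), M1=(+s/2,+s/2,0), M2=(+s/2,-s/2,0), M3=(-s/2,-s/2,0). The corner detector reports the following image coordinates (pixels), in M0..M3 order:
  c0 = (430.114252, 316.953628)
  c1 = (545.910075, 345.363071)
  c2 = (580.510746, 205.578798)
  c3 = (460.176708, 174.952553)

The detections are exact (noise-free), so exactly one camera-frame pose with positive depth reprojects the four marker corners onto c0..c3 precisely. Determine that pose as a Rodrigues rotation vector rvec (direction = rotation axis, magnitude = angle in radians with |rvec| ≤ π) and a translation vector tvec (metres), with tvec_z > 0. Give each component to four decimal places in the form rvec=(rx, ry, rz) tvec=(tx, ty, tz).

rvec=(0.1422, -0.0107, 0.2054) tvec=(0.2844, 0.0524, 0.6495)

Intrinsics K: fx=421.2, fy=508.0, cx=319.6, cy=221.2
Marker side s = 0.188 m; corners in marker frame (Z=0):
  M0 = (-0.0940, +0.0940, 0)
  M1 = (+0.0940, +0.0940, 0)
  M2 = (+0.0940, -0.0940, 0)
  M3 = (-0.0940, -0.0940, 0)
Detected image corners:
  c0 = (430.114252, 316.953628) px
  c1 = (545.910075, 345.363071) px
  c2 = (580.510746, 205.578798) px
  c3 = (460.176708, 174.952553) px
Planar DLT: solve 8×8 A·h = b for H (H[2,2]=1):
  H  [+647.24200 -63.60171 +504.06558]
  H  [+166.96433 +805.47127 +262.18960]
  H  [+0.03864 +0.21504 +1.00000]
B = K⁻¹H; ‖b₁‖=1.539748, ‖b₂‖=1.539748; λ = 2/(‖b₁‖+‖b₂‖) = 0.649457, sign → tz>0 ⇒ λ=+0.649457
r₁ = λ·B[:,0] = (+0.97895,+0.20253,+0.02509); r₂ = λ·B[:,1] = (-0.20404,+0.96895,+0.13966)
r₃ = r₁×r₂ = (+0.00397,-0.14184,+0.98988); SVD([r₁ r₂ r₃]) → R = UVᵀ:
  R  [+0.97895 -0.20404 +0.00397]
  R  [+0.20253 +0.96895 -0.14184]
  R  [+0.02509 +0.13966 +0.98988]
t = (+0.28443, +0.05240, +0.64946) m
tr R = 2.937785; θ = arccos((tr R − 1)/2) = 0.250080 rad = 14.329°
axis k = ((R−Rᵀ)₃₂, (R−Rᵀ)₁₃, (R−Rᵀ)₂₁) / (2 sinθ) = (+0.568730, -0.042679, +0.821416)
rvec = θ·k = (+0.142228, -0.010673, +0.205420)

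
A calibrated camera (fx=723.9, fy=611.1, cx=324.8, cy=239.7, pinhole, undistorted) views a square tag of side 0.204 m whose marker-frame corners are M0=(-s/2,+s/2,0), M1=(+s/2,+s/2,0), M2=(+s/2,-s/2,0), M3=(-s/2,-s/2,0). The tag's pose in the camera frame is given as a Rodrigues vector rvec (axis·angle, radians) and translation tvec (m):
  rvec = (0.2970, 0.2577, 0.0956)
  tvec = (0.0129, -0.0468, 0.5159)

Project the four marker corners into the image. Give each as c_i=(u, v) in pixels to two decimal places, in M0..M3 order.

c0=(209.46, 279.28) c1=(470.92, 314.14) c2=(508.09, 66.64) c3=(211.58, 51.04)

Intrinsics K: fx=723.9, fy=611.1, cx=324.8, cy=239.7
Marker side s = 0.204 m; corners in marker frame (Z=0):
  M0 = (-0.1020, +0.1020, 0)
  M1 = (+0.1020, +0.1020, 0)
  M2 = (+0.1020, -0.1020, 0)
  M3 = (-0.1020, -0.1020, 0)
rvec = (0.2970, 0.2577, 0.0956), |rvec| = θ = 0.40467 rad = 23.186°
Rodrigues: sinθ=0.39372, 1−cosθ=0.08077; R = I + sinθ·[k]× + (1−cosθ)·[k]×²:
    [+0.96274 -0.05526 +0.26473]
    [+0.13076 +0.95199 -0.27681]
    [-0.23672 +0.30111 +0.92374]
t = (0.0129, -0.0468, 0.5159) m
M0: Pc = R·M0+t = (-0.09094, +0.03696, +0.57076); u = 723.9·(-0.09094)/0.57076 + 324.8 = 209.4646, v = 611.1·(+0.03696)/0.57076 + 239.7 = 279.2777
M1: Pc = R·M1+t = (+0.10546, +0.06364, +0.52247); u = 723.9·(+0.10546)/0.52247 + 324.8 = 470.9225, v = 611.1·(+0.06364)/0.52247 + 239.7 = 314.1363
M2: Pc = R·M2+t = (+0.11674, -0.13056, +0.46104); u = 723.9·(+0.11674)/0.46104 + 324.8 = 508.0923, v = 611.1·(-0.13056)/0.46104 + 239.7 = 66.6390
M3: Pc = R·M3+t = (-0.07966, -0.15724, +0.50933); u = 723.9·(-0.07966)/0.50933 + 324.8 = 211.5779, v = 611.1·(-0.15724)/0.50933 + 239.7 = 51.0421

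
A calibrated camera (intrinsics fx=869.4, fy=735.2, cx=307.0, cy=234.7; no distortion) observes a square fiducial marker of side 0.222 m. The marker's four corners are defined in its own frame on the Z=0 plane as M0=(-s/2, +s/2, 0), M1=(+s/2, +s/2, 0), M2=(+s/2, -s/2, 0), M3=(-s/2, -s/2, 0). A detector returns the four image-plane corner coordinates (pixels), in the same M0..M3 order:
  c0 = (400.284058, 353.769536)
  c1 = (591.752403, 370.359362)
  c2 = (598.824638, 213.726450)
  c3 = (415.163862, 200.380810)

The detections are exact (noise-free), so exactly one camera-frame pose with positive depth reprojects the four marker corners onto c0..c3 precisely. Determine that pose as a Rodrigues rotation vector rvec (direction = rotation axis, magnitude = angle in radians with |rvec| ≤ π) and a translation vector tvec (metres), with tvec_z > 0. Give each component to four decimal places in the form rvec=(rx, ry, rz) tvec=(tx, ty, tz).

Intrinsics K: fx=869.4, fy=735.2, cx=307.0, cy=234.7
Marker side s = 0.222 m; corners in marker frame (Z=0):
  M0 = (-0.1110, +0.1110, 0)
  M1 = (+0.1110, +0.1110, 0)
  M2 = (+0.1110, -0.1110, 0)
  M3 = (-0.1110, -0.1110, 0)
Detected image corners:
  c0 = (400.284058, 353.769536) px
  c1 = (591.752403, 370.359362) px
  c2 = (598.824638, 213.726450) px
  c3 = (415.163862, 200.380810) px
Planar DLT: solve 8×8 A·h = b for H (H[2,2]=1):
  H  [+806.52646 -145.84691 +500.83472]
  H  [+45.71392 +643.56813 +282.84487]
  H  [-0.07574 -0.19194 +1.00000]
B = K⁻¹H; ‖b₁‖=0.961314, ‖b₂‖=0.961314; λ = 2/(‖b₁‖+‖b₂‖) = 1.040243, sign → tz>0 ⇒ λ=+1.040243
r₁ = λ·B[:,0] = (+0.99284,+0.08983,-0.07879); r₂ = λ·B[:,1] = (-0.10400,+0.97433,-0.19966)
r₃ = r₁×r₂ = (+0.05883,+0.20642,+0.97669); SVD([r₁ r₂ r₃]) → R = UVᵀ:
  R  [+0.99284 -0.10400 +0.05883]
  R  [+0.08983 +0.97433 +0.20642]
  R  [-0.07879 -0.19966 +0.97669]
t = (+0.23192, +0.06812, +1.04024) m
tr R = 2.943858; θ = arccos((tr R − 1)/2) = 0.237501 rad = 13.608°
axis k = ((R−Rᵀ)₃₂, (R−Rᵀ)₁₃, (R−Rᵀ)₂₁) / (2 sinθ) = (-0.863003, +0.292463, +0.411936)
rvec = θ·k = (-0.204964, +0.069460, +0.097835)

rvec=(-0.2050, 0.0695, 0.0978) tvec=(0.2319, 0.0681, 1.0402)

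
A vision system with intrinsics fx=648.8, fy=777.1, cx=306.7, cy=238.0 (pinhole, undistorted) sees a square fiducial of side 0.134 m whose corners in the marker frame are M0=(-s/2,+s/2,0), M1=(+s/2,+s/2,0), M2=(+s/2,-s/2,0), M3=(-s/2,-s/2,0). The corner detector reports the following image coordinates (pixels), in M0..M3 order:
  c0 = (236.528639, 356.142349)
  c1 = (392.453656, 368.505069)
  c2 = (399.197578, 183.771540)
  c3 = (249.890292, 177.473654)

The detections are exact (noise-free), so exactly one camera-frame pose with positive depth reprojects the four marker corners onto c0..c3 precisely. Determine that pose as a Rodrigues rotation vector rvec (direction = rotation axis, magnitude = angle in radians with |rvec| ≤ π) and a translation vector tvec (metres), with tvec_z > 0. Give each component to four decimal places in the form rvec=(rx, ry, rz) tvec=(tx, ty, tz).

Intrinsics K: fx=648.8, fy=777.1, cx=306.7, cy=238.0
Marker side s = 0.134 m; corners in marker frame (Z=0):
  M0 = (-0.0670, +0.0670, 0)
  M1 = (+0.0670, +0.0670, 0)
  M2 = (+0.0670, -0.0670, 0)
  M3 = (-0.0670, -0.0670, 0)
Detected image corners:
  c0 = (236.528639, 356.142349) px
  c1 = (392.453656, 368.505069) px
  c2 = (399.197578, 183.771540) px
  c3 = (249.890292, 177.473654) px
Planar DLT: solve 8×8 A·h = b for H (H[2,2]=1):
  H  [+1064.33691 -183.67515 +318.44711]
  H  [+6.21777 +1263.63635 +269.33811]
  H  [-0.23169 -0.33886 +1.00000]
B = K⁻¹H; ‖b₁‖=1.767030, ‖b₂‖=1.767030; λ = 2/(‖b₁‖+‖b₂‖) = 0.565921, sign → tz>0 ⇒ λ=+0.565921
r₁ = λ·B[:,0] = (+0.99036,+0.04469,-0.13112); r₂ = λ·B[:,1] = (-0.06956,+0.97897,-0.19177)
r₃ = r₁×r₂ = (+0.11979,+0.19904,+0.97264); SVD([r₁ r₂ r₃]) → R = UVᵀ:
  R  [+0.99036 -0.06956 +0.11979]
  R  [+0.04469 +0.97897 +0.19904]
  R  [-0.13112 -0.19177 +0.97264]
t = (+0.01025, +0.02282, +0.56592) m
tr R = 2.941974; θ = arccos((tr R − 1)/2) = 0.241472 rad = 13.835°
axis k = ((R−Rᵀ)₃₂, (R−Rᵀ)₁₃, (R−Rᵀ)₂₁) / (2 sinθ) = (-0.817133, +0.524626, +0.238875)
rvec = θ·k = (-0.197315, +0.126683, +0.057682)

rvec=(-0.1973, 0.1267, 0.0577) tvec=(0.0102, 0.0228, 0.5659)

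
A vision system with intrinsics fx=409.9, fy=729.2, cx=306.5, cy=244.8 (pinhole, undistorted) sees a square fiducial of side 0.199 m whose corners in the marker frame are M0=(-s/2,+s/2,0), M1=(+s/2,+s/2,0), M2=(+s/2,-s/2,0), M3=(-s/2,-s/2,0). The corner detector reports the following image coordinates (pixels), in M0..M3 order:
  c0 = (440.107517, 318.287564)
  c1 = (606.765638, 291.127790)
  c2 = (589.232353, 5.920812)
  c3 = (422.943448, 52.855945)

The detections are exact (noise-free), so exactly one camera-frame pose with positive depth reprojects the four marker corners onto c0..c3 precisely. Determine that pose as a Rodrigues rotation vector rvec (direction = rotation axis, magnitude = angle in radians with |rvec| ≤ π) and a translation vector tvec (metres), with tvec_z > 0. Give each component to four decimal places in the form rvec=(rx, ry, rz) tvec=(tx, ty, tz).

Intrinsics K: fx=409.9, fy=729.2, cx=306.5, cy=244.8
Marker side s = 0.199 m; corners in marker frame (Z=0):
  M0 = (-0.0995, +0.0995, 0)
  M1 = (+0.0995, +0.0995, 0)
  M2 = (+0.0995, -0.0995, 0)
  M3 = (-0.0995, -0.0995, 0)
Detected image corners:
  c0 = (440.107517, 318.287564) px
  c1 = (606.765638, 291.127790) px
  c2 = (589.232353, 5.920812) px
  c3 = (422.943448, 52.855945) px
Planar DLT: solve 8×8 A·h = b for H (H[2,2]=1):
  H  [+652.56272 +100.58336 +511.82454]
  H  [-245.74656 +1386.10753 +168.06435]
  H  [-0.35743 +0.02610 +1.00000]
B = K⁻¹H; ‖b₁‖=1.905710, ‖b₂‖=1.905710; λ = 2/(‖b₁‖+‖b₂‖) = 0.524739, sign → tz>0 ⇒ λ=+0.524739
r₁ = λ·B[:,0] = (+0.97563,-0.11388,-0.18756); r₂ = λ·B[:,1] = (+0.11852,+0.99286,+0.01370)
r₃ = r₁×r₂ = (+0.18466,-0.03559,+0.98216); SVD([r₁ r₂ r₃]) → R = UVᵀ:
  R  [+0.97563 +0.11852 +0.18466]
  R  [-0.11388 +0.99286 -0.03559]
  R  [-0.18756 +0.01370 +0.98216]
t = (+0.26285, -0.05522, +0.52474) m
tr R = 2.950646; θ = arccos((tr R − 1)/2) = 0.222617 rad = 12.755°
axis k = ((R−Rᵀ)₃₂, (R−Rᵀ)₁₃, (R−Rᵀ)₂₁) / (2 sinθ) = (+0.111627, +0.842937, -0.526304)
rvec = θ·k = (+0.024850, +0.187652, -0.117164)

rvec=(0.0248, 0.1877, -0.1172) tvec=(0.2628, -0.0552, 0.5247)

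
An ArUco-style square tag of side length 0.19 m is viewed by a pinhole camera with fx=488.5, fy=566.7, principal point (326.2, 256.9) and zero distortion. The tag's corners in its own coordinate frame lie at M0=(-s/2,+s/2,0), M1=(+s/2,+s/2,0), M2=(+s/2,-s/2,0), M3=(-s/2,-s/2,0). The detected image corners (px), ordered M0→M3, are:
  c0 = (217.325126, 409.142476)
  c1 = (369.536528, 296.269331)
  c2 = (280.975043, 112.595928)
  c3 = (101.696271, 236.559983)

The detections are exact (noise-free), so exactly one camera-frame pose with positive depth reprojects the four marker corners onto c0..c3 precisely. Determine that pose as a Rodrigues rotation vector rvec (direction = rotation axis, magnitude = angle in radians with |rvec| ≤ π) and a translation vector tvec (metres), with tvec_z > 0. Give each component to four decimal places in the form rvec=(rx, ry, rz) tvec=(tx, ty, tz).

Intrinsics K: fx=488.5, fy=566.7, cx=326.2, cy=256.9
Marker side s = 0.19 m; corners in marker frame (Z=0):
  M0 = (-0.0950, +0.0950, 0)
  M1 = (+0.0950, +0.0950, 0)
  M2 = (+0.0950, -0.0950, 0)
  M3 = (-0.0950, -0.0950, 0)
Detected image corners:
  c0 = (217.325126, 409.142476) px
  c1 = (369.536528, 296.269331) px
  c2 = (280.975043, 112.595928) px
  c3 = (101.696271, 236.559983) px
Planar DLT: solve 8×8 A·h = b for H (H[2,2]=1):
  H  [+909.15392 +718.69061 +247.39618]
  H  [-575.58549 +1136.52052 +269.04071]
  H  [+0.17290 +0.75301 +1.00000]
B = K⁻¹H; ‖b₁‖=2.067411, ‖b₂‖=2.067411; λ = 2/(‖b₁‖+‖b₂‖) = 0.483697, sign → tz>0 ⇒ λ=+0.483697
r₁ = λ·B[:,0] = (+0.84437,-0.52919,+0.08363); r₂ = λ·B[:,1] = (+0.46841,+0.80494,+0.36423)
r₃ = r₁×r₂ = (-0.26006,-0.26837,+0.92755); SVD([r₁ r₂ r₃]) → R = UVᵀ:
  R  [+0.84437 +0.46841 -0.26006]
  R  [-0.52919 +0.80494 -0.26837]
  R  [+0.08363 +0.36423 +0.92755]
t = (-0.07803, +0.01036, +0.48370) m
tr R = 2.576860; θ = arccos((tr R − 1)/2) = 0.662544 rad = 37.961°
axis k = ((R−Rᵀ)₃₂, (R−Rᵀ)₁₃, (R−Rᵀ)₂₁) / (2 sinθ) = (+0.514207, -0.279368, -0.810891)
rvec = θ·k = (+0.340684, -0.185094, -0.537251)

rvec=(0.3407, -0.1851, -0.5373) tvec=(-0.0780, 0.0104, 0.4837)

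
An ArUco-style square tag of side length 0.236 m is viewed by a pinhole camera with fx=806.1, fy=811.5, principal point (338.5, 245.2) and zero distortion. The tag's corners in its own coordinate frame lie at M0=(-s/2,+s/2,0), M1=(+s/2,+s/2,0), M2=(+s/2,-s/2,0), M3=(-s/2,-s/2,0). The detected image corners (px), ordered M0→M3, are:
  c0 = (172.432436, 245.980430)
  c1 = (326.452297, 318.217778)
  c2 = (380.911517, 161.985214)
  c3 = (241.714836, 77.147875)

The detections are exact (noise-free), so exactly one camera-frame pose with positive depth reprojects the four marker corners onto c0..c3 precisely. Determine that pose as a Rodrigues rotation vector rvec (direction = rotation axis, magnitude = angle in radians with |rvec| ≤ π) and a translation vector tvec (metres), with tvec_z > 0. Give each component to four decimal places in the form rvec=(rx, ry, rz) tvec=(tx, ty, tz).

Intrinsics K: fx=806.1, fy=811.5, cx=338.5, cy=245.2
Marker side s = 0.236 m; corners in marker frame (Z=0):
  M0 = (-0.1180, +0.1180, 0)
  M1 = (+0.1180, +0.1180, 0)
  M2 = (+0.1180, -0.1180, 0)
  M3 = (-0.1180, -0.1180, 0)
Detected image corners:
  c0 = (172.432436, 245.980430) px
  c1 = (326.452297, 318.217778) px
  c2 = (380.911517, 161.985214) px
  c3 = (241.714836, 77.147875) px
Planar DLT: solve 8×8 A·h = b for H (H[2,2]=1):
  H  [+745.04145 -328.00562 +285.10392]
  H  [+422.87399 +638.95386 +200.58563]
  H  [+0.44480 -0.24071 +1.00000]
B = K⁻¹H; ‖b₁‖=0.944061, ‖b₂‖=0.944061; λ = 2/(‖b₁‖+‖b₂‖) = 1.059253, sign → tz>0 ⇒ λ=+1.059253
r₁ = λ·B[:,0] = (+0.78117,+0.40962,+0.47116); r₂ = λ·B[:,1] = (-0.32395,+0.91107,-0.25497)
r₃ = r₁×r₂ = (-0.53370,+0.04655,+0.84439); SVD([r₁ r₂ r₃]) → R = UVᵀ:
  R  [+0.78117 -0.32395 -0.53370]
  R  [+0.40962 +0.91107 +0.04655]
  R  [+0.47116 -0.25497 +0.84439]
t = (-0.07016, -0.05824, +1.05925) m
tr R = 2.536634; θ = arccos((tr R − 1)/2) = 0.694588 rad = 39.797°
axis k = ((R−Rᵀ)₃₂, (R−Rᵀ)₁₃, (R−Rᵀ)₂₁) / (2 sinθ) = (-0.235537, -0.784956, +0.573033)
rvec = θ·k = (-0.163601, -0.545221, +0.398022)

rvec=(-0.1636, -0.5452, 0.3980) tvec=(-0.0702, -0.0582, 1.0593)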